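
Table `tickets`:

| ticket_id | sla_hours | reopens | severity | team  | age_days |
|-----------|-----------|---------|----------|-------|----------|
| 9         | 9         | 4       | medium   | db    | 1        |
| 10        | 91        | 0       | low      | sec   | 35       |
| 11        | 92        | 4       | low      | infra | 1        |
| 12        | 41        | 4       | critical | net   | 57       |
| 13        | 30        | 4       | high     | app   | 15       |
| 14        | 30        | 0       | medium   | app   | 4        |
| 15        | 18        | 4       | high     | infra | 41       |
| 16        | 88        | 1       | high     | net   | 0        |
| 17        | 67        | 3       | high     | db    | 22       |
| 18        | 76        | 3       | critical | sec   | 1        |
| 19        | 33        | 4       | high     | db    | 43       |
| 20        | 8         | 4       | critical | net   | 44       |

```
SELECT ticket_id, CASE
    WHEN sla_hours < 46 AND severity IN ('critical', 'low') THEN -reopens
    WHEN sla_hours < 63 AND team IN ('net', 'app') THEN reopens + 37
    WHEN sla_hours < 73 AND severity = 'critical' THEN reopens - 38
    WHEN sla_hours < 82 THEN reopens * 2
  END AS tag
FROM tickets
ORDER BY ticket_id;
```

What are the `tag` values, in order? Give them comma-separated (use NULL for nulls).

ticket_id=9: sla_hours < 82 → 8
ticket_id=10: (no match → NULL) → NULL
ticket_id=11: (no match → NULL) → NULL
ticket_id=12: sla_hours < 46 AND severity IN ('critical', 'low') → -4
ticket_id=13: sla_hours < 63 AND team IN ('net', 'app') → 41
ticket_id=14: sla_hours < 63 AND team IN ('net', 'app') → 37
ticket_id=15: sla_hours < 82 → 8
ticket_id=16: (no match → NULL) → NULL
ticket_id=17: sla_hours < 82 → 6
ticket_id=18: sla_hours < 82 → 6
ticket_id=19: sla_hours < 82 → 8
ticket_id=20: sla_hours < 46 AND severity IN ('critical', 'low') → -4

8, NULL, NULL, -4, 41, 37, 8, NULL, 6, 6, 8, -4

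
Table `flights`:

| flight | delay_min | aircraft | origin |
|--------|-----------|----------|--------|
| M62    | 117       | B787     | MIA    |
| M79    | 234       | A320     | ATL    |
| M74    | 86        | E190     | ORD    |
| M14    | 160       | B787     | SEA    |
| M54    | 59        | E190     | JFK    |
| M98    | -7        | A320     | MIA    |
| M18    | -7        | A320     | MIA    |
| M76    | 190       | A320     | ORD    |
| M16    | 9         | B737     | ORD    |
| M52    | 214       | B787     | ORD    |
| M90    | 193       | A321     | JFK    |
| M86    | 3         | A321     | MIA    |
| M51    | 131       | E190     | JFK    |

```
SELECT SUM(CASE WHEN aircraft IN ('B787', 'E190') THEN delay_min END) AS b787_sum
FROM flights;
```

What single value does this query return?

767

flight=M62: ✓ → 117
flight=M79: ✗
flight=M74: ✓ → 86
flight=M14: ✓ → 160
flight=M54: ✓ → 59
flight=M98: ✗
flight=M18: ✗
flight=M76: ✗
flight=M16: ✗
flight=M52: ✓ → 214
flight=M90: ✗
flight=M86: ✗
flight=M51: ✓ → 131
b787_sum = 117 + 86 + 160 + 59 + 214 + 131 = 767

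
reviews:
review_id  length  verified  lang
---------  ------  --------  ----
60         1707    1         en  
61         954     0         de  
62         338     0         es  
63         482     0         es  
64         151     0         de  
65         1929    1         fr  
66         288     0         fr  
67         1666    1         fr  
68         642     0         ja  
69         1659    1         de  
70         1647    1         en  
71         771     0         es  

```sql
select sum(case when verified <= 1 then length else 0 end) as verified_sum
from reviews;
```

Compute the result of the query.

review_id=60: ✓ → 1707
review_id=61: ✓ → 954
review_id=62: ✓ → 338
review_id=63: ✓ → 482
review_id=64: ✓ → 151
review_id=65: ✓ → 1929
review_id=66: ✓ → 288
review_id=67: ✓ → 1666
review_id=68: ✓ → 642
review_id=69: ✓ → 1659
review_id=70: ✓ → 1647
review_id=71: ✓ → 771
verified_sum = 1707 + 954 + 338 + 482 + 151 + 1929 + 288 + 1666 + 642 + 1659 + 1647 + 771 = 12234

12234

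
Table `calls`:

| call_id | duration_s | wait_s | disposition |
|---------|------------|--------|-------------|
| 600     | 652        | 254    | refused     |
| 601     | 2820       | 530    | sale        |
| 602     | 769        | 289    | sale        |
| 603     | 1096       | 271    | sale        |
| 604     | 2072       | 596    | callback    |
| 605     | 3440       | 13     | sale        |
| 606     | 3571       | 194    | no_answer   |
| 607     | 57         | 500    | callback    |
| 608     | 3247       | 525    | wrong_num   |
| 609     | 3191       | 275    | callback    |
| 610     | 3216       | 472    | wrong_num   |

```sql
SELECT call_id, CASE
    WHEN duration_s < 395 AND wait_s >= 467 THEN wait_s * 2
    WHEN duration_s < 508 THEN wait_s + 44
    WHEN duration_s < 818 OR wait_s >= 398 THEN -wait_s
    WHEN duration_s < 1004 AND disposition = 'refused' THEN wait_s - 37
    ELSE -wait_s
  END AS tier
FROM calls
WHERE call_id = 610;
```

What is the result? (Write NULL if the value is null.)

call_id = 610: duration_s=3216, wait_s=472, disposition=wrong_num.
duration_s < 395 AND wait_s >= 467 → false
duration_s < 508 → false
duration_s < 818 OR wait_s >= 398 → true → -472

-472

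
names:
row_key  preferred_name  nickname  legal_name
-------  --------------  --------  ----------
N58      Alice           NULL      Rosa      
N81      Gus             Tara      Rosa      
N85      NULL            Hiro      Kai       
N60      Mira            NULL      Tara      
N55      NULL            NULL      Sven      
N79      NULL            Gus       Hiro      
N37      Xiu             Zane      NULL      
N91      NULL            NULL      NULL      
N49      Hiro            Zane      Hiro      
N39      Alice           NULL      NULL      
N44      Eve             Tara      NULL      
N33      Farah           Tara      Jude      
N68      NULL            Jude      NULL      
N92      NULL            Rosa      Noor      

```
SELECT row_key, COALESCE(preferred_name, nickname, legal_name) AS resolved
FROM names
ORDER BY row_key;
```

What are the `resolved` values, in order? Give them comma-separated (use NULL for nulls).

row_key=N33: preferred_name=Farah → Farah
row_key=N37: preferred_name=Xiu → Xiu
row_key=N39: preferred_name=Alice → Alice
row_key=N44: preferred_name=Eve → Eve
row_key=N49: preferred_name=Hiro → Hiro
row_key=N55: preferred_name=NULL, nickname=NULL, legal_name=Sven → Sven
row_key=N58: preferred_name=Alice → Alice
row_key=N60: preferred_name=Mira → Mira
row_key=N68: preferred_name=NULL, nickname=Jude → Jude
row_key=N79: preferred_name=NULL, nickname=Gus → Gus
row_key=N81: preferred_name=Gus → Gus
row_key=N85: preferred_name=NULL, nickname=Hiro → Hiro
row_key=N91: preferred_name=NULL, nickname=NULL, legal_name=NULL (all NULL) → NULL
row_key=N92: preferred_name=NULL, nickname=Rosa → Rosa

Farah, Xiu, Alice, Eve, Hiro, Sven, Alice, Mira, Jude, Gus, Gus, Hiro, NULL, Rosa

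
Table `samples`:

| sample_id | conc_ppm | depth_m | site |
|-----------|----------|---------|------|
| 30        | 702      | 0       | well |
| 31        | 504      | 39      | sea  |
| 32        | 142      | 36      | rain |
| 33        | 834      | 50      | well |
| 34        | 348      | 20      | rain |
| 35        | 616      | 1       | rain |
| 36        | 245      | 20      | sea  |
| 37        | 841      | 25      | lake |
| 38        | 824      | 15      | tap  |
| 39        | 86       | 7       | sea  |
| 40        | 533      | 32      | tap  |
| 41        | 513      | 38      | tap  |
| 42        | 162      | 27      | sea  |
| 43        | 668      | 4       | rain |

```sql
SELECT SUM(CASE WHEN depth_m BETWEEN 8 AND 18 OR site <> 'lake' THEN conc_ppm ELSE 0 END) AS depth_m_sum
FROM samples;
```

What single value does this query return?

sample_id=30: ✓ → 702
sample_id=31: ✓ → 504
sample_id=32: ✓ → 142
sample_id=33: ✓ → 834
sample_id=34: ✓ → 348
sample_id=35: ✓ → 616
sample_id=36: ✓ → 245
sample_id=37: ✗
sample_id=38: ✓ → 824
sample_id=39: ✓ → 86
sample_id=40: ✓ → 533
sample_id=41: ✓ → 513
sample_id=42: ✓ → 162
sample_id=43: ✓ → 668
depth_m_sum = 702 + 504 + 142 + 834 + 348 + 616 + 245 + 824 + 86 + 533 + 513 + 162 + 668 = 6177

6177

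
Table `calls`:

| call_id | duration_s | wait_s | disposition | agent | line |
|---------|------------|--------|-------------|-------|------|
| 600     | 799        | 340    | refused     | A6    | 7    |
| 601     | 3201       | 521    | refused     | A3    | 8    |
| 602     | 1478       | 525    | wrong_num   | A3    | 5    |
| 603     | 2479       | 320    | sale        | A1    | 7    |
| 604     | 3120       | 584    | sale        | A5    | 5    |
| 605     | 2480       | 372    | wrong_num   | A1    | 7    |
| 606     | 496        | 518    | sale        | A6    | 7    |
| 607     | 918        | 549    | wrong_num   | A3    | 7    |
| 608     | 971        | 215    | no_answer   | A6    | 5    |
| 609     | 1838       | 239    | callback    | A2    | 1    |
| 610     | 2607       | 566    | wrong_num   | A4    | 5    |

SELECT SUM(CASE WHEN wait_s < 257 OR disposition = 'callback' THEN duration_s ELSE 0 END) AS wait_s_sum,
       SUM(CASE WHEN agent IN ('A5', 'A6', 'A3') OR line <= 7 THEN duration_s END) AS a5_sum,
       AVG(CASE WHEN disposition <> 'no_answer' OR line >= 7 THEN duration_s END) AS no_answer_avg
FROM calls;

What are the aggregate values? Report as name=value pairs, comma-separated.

wait_s_sum=2809, a5_sum=20387, no_answer_avg=1941.6

[wait_s_sum: wait_s < 257 OR disposition = 'callback']
call_id=600: ✗
call_id=601: ✗
call_id=602: ✗
call_id=603: ✗
call_id=604: ✗
call_id=605: ✗
call_id=606: ✗
call_id=607: ✗
call_id=608: ✓ → 971
call_id=609: ✓ → 1838
call_id=610: ✗
wait_s_sum = 971 + 1838 = 2809
—
[a5_sum: agent IN ('A5', 'A6', 'A3') OR line <= 7]
call_id=600: ✓ → 799
call_id=601: ✓ → 3201
call_id=602: ✓ → 1478
call_id=603: ✓ → 2479
call_id=604: ✓ → 3120
call_id=605: ✓ → 2480
call_id=606: ✓ → 496
call_id=607: ✓ → 918
call_id=608: ✓ → 971
call_id=609: ✓ → 1838
call_id=610: ✓ → 2607
a5_sum = 799 + 3201 + 1478 + 2479 + 3120 + 2480 + 496 + 918 + 971 + 1838 + 2607 = 20387
—
[no_answer_avg: disposition <> 'no_answer' OR line >= 7]
call_id=600: ✓ → 799
call_id=601: ✓ → 3201
call_id=602: ✓ → 1478
call_id=603: ✓ → 2479
call_id=604: ✓ → 3120
call_id=605: ✓ → 2480
call_id=606: ✓ → 496
call_id=607: ✓ → 918
call_id=608: ✗
call_id=609: ✓ → 1838
call_id=610: ✓ → 2607
no_answer_avg = (799 + 3201 + 1478 + 2479 + 3120 + 2480 + 496 + 918 + 1838 + 2607) / 10 = 1941.6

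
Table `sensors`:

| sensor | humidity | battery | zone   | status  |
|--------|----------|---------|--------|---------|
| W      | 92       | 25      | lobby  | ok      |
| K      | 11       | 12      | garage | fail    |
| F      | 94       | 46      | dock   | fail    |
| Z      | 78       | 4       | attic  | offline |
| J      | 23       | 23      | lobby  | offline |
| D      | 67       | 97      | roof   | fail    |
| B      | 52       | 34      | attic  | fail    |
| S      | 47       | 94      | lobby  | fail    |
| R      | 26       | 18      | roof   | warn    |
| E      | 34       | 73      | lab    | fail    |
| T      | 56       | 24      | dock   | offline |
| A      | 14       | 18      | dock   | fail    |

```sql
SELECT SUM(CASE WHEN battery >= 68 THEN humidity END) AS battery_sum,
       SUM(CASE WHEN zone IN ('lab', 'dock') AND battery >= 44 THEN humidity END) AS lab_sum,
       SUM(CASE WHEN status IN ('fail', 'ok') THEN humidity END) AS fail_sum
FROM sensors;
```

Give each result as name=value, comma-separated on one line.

[battery_sum: battery >= 68]
sensor=W: ✗
sensor=K: ✗
sensor=F: ✗
sensor=Z: ✗
sensor=J: ✗
sensor=D: ✓ → 67
sensor=B: ✗
sensor=S: ✓ → 47
sensor=R: ✗
sensor=E: ✓ → 34
sensor=T: ✗
sensor=A: ✗
battery_sum = 67 + 47 + 34 = 148
—
[lab_sum: zone IN ('lab', 'dock') AND battery >= 44]
sensor=W: ✗
sensor=K: ✗
sensor=F: ✓ → 94
sensor=Z: ✗
sensor=J: ✗
sensor=D: ✗
sensor=B: ✗
sensor=S: ✗
sensor=R: ✗
sensor=E: ✓ → 34
sensor=T: ✗
sensor=A: ✗
lab_sum = 94 + 34 = 128
—
[fail_sum: status IN ('fail', 'ok')]
sensor=W: ✓ → 92
sensor=K: ✓ → 11
sensor=F: ✓ → 94
sensor=Z: ✗
sensor=J: ✗
sensor=D: ✓ → 67
sensor=B: ✓ → 52
sensor=S: ✓ → 47
sensor=R: ✗
sensor=E: ✓ → 34
sensor=T: ✗
sensor=A: ✓ → 14
fail_sum = 92 + 11 + 94 + 67 + 52 + 47 + 34 + 14 = 411

battery_sum=148, lab_sum=128, fail_sum=411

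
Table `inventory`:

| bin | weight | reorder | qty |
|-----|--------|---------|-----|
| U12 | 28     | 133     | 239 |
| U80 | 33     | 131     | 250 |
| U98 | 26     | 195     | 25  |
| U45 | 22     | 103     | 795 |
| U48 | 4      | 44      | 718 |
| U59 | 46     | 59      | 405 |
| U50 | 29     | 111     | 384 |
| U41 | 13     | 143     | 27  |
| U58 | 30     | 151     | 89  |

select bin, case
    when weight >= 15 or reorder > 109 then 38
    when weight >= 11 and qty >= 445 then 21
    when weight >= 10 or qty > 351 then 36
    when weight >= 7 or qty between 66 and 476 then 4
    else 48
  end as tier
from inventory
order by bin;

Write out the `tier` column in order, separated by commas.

bin=U12: weight >= 15 or reorder > 109 → 38
bin=U41: weight >= 15 or reorder > 109 → 38
bin=U45: weight >= 15 or reorder > 109 → 38
bin=U48: weight >= 10 or qty > 351 → 36
bin=U50: weight >= 15 or reorder > 109 → 38
bin=U58: weight >= 15 or reorder > 109 → 38
bin=U59: weight >= 15 or reorder > 109 → 38
bin=U80: weight >= 15 or reorder > 109 → 38
bin=U98: weight >= 15 or reorder > 109 → 38

38, 38, 38, 36, 38, 38, 38, 38, 38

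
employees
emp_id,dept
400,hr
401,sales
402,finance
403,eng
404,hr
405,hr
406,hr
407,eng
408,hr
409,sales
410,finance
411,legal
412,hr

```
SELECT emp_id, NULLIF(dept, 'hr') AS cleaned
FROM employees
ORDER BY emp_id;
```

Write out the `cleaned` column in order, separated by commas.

emp_id=400: dept=hr vs hr: equal → NULL
emp_id=401: dept=sales vs hr: differ → sales
emp_id=402: dept=finance vs hr: differ → finance
emp_id=403: dept=eng vs hr: differ → eng
emp_id=404: dept=hr vs hr: equal → NULL
emp_id=405: dept=hr vs hr: equal → NULL
emp_id=406: dept=hr vs hr: equal → NULL
emp_id=407: dept=eng vs hr: differ → eng
emp_id=408: dept=hr vs hr: equal → NULL
emp_id=409: dept=sales vs hr: differ → sales
emp_id=410: dept=finance vs hr: differ → finance
emp_id=411: dept=legal vs hr: differ → legal
emp_id=412: dept=hr vs hr: equal → NULL

NULL, sales, finance, eng, NULL, NULL, NULL, eng, NULL, sales, finance, legal, NULL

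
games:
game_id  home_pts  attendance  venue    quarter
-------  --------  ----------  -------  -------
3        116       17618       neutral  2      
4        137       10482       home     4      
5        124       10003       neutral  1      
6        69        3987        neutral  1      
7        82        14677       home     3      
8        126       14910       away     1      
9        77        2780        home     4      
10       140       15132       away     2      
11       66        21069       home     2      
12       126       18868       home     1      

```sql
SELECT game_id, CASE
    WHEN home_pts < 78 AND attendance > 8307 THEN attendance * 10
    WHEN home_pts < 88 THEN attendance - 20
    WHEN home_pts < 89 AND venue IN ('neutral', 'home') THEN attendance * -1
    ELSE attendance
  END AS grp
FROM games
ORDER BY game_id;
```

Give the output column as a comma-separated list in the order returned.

game_id=3: ELSE → 17618
game_id=4: ELSE → 10482
game_id=5: ELSE → 10003
game_id=6: home_pts < 88 → 3967
game_id=7: home_pts < 88 → 14657
game_id=8: ELSE → 14910
game_id=9: home_pts < 88 → 2760
game_id=10: ELSE → 15132
game_id=11: home_pts < 78 AND attendance > 8307 → 210690
game_id=12: ELSE → 18868

17618, 10482, 10003, 3967, 14657, 14910, 2760, 15132, 210690, 18868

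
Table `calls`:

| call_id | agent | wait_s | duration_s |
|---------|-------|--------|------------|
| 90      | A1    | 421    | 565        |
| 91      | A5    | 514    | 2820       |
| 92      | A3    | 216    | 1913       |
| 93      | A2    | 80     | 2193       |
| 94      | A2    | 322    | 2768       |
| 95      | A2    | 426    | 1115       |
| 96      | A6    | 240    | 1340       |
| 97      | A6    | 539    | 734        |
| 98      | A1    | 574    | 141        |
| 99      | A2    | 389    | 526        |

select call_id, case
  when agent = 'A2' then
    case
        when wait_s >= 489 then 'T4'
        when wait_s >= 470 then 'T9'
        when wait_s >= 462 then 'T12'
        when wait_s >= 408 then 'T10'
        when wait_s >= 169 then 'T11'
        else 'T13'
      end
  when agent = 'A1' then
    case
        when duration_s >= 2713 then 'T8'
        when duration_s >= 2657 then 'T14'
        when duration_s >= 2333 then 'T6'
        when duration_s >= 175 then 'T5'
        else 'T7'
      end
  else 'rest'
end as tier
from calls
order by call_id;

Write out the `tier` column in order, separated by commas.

T5, rest, rest, T13, T11, T10, rest, rest, T7, T11

call_id=90: agent='A1' → inner[duration_s >= 175] → T5
call_id=91: agent='A5' → outer ELSE → rest
call_id=92: agent='A3' → outer ELSE → rest
call_id=93: agent='A2' → inner[ELSE] → T13
call_id=94: agent='A2' → inner[wait_s >= 169] → T11
call_id=95: agent='A2' → inner[wait_s >= 408] → T10
call_id=96: agent='A6' → outer ELSE → rest
call_id=97: agent='A6' → outer ELSE → rest
call_id=98: agent='A1' → inner[ELSE] → T7
call_id=99: agent='A2' → inner[wait_s >= 169] → T11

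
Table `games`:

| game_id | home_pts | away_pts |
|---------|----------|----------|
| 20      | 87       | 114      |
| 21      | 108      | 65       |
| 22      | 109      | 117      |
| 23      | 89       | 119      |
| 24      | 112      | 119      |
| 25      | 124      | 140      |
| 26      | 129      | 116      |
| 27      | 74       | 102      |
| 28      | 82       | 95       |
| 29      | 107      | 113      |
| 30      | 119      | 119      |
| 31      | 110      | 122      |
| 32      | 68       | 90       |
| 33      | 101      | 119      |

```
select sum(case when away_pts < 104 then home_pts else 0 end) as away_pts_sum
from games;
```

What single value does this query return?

game_id=20: ✗
game_id=21: ✓ → 108
game_id=22: ✗
game_id=23: ✗
game_id=24: ✗
game_id=25: ✗
game_id=26: ✗
game_id=27: ✓ → 74
game_id=28: ✓ → 82
game_id=29: ✗
game_id=30: ✗
game_id=31: ✗
game_id=32: ✓ → 68
game_id=33: ✗
away_pts_sum = 108 + 74 + 82 + 68 = 332

332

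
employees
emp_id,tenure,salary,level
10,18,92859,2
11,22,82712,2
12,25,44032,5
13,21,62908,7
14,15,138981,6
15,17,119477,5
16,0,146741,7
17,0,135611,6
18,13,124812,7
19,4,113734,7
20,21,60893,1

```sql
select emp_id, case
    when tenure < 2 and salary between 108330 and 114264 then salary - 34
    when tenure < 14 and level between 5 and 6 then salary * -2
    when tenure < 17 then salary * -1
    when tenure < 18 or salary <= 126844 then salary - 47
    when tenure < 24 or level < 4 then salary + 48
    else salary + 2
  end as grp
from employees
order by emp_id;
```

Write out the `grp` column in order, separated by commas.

emp_id=10: tenure < 18 or salary <= 126844 → 92812
emp_id=11: tenure < 18 or salary <= 126844 → 82665
emp_id=12: tenure < 18 or salary <= 126844 → 43985
emp_id=13: tenure < 18 or salary <= 126844 → 62861
emp_id=14: tenure < 17 → -138981
emp_id=15: tenure < 18 or salary <= 126844 → 119430
emp_id=16: tenure < 17 → -146741
emp_id=17: tenure < 14 and level between 5 and 6 → -271222
emp_id=18: tenure < 17 → -124812
emp_id=19: tenure < 17 → -113734
emp_id=20: tenure < 18 or salary <= 126844 → 60846

92812, 82665, 43985, 62861, -138981, 119430, -146741, -271222, -124812, -113734, 60846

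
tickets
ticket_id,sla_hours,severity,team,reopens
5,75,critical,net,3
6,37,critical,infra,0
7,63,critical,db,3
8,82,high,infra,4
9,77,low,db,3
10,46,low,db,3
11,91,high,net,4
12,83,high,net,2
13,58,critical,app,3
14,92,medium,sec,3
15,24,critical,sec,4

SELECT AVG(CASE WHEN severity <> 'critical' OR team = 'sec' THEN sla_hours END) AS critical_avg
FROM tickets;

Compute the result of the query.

70.7142857143

ticket_id=5: ✗
ticket_id=6: ✗
ticket_id=7: ✗
ticket_id=8: ✓ → 82
ticket_id=9: ✓ → 77
ticket_id=10: ✓ → 46
ticket_id=11: ✓ → 91
ticket_id=12: ✓ → 83
ticket_id=13: ✗
ticket_id=14: ✓ → 92
ticket_id=15: ✓ → 24
critical_avg = (82 + 77 + 46 + 91 + 83 + 92 + 24) / 7 = 70.7142857143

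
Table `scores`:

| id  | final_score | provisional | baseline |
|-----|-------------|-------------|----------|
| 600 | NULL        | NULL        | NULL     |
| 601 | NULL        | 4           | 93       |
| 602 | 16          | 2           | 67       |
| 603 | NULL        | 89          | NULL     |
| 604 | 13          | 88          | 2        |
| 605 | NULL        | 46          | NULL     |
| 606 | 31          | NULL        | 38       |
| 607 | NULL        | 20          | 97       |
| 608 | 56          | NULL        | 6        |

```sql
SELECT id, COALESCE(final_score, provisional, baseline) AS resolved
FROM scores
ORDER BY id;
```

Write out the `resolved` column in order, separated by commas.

NULL, 4, 16, 89, 13, 46, 31, 20, 56

id=600: final_score=NULL, provisional=NULL, baseline=NULL (all NULL) → NULL
id=601: final_score=NULL, provisional=4 → 4
id=602: final_score=16 → 16
id=603: final_score=NULL, provisional=89 → 89
id=604: final_score=13 → 13
id=605: final_score=NULL, provisional=46 → 46
id=606: final_score=31 → 31
id=607: final_score=NULL, provisional=20 → 20
id=608: final_score=56 → 56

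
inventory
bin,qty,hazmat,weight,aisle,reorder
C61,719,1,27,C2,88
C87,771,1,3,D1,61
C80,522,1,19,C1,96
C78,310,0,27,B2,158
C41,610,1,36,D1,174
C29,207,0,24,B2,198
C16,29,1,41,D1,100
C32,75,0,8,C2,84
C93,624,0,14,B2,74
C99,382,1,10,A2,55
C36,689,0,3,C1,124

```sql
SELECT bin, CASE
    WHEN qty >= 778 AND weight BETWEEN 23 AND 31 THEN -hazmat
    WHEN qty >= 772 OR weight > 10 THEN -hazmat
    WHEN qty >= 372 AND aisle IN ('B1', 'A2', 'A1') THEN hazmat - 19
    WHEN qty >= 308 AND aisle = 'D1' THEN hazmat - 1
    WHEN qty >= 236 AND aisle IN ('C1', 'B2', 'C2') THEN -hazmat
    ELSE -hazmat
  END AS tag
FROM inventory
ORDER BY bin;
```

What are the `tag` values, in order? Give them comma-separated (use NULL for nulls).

bin=C16: qty >= 772 OR weight > 10 → -1
bin=C29: qty >= 772 OR weight > 10 → 0
bin=C32: ELSE → 0
bin=C36: qty >= 236 AND aisle IN ('C1', 'B2', 'C2') → 0
bin=C41: qty >= 772 OR weight > 10 → -1
bin=C61: qty >= 772 OR weight > 10 → -1
bin=C78: qty >= 772 OR weight > 10 → 0
bin=C80: qty >= 772 OR weight > 10 → -1
bin=C87: qty >= 308 AND aisle = 'D1' → 0
bin=C93: qty >= 772 OR weight > 10 → 0
bin=C99: qty >= 372 AND aisle IN ('B1', 'A2', 'A1') → -18

-1, 0, 0, 0, -1, -1, 0, -1, 0, 0, -18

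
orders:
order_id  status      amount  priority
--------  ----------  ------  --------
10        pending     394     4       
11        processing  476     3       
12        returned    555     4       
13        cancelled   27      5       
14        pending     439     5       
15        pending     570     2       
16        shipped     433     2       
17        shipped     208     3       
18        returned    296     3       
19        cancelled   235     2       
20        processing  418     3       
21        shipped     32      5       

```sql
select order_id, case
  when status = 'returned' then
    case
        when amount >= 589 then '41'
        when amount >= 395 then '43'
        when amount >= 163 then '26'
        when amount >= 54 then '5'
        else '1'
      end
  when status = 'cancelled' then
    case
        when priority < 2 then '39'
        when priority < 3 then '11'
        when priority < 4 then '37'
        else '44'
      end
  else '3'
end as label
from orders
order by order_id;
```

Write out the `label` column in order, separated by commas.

order_id=10: status='pending' → outer ELSE → 3
order_id=11: status='processing' → outer ELSE → 3
order_id=12: status='returned' → inner[amount >= 395] → 43
order_id=13: status='cancelled' → inner[ELSE] → 44
order_id=14: status='pending' → outer ELSE → 3
order_id=15: status='pending' → outer ELSE → 3
order_id=16: status='shipped' → outer ELSE → 3
order_id=17: status='shipped' → outer ELSE → 3
order_id=18: status='returned' → inner[amount >= 163] → 26
order_id=19: status='cancelled' → inner[priority < 3] → 11
order_id=20: status='processing' → outer ELSE → 3
order_id=21: status='shipped' → outer ELSE → 3

3, 3, 43, 44, 3, 3, 3, 3, 26, 11, 3, 3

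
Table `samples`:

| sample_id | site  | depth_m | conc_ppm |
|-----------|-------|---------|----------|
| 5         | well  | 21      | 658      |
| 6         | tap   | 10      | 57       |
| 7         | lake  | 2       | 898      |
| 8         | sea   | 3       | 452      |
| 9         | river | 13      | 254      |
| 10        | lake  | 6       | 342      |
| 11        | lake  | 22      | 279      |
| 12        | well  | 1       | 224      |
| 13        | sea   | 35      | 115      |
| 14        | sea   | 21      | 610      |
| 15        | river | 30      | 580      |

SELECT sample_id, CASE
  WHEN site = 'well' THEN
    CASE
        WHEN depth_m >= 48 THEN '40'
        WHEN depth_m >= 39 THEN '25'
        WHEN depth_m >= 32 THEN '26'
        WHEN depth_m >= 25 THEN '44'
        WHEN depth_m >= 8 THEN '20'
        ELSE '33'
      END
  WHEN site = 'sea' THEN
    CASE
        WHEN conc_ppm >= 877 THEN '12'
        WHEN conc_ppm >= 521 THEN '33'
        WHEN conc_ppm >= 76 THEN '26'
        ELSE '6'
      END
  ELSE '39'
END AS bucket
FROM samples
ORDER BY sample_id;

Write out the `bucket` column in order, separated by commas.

sample_id=5: site='well' → inner[depth_m >= 8] → 20
sample_id=6: site='tap' → outer ELSE → 39
sample_id=7: site='lake' → outer ELSE → 39
sample_id=8: site='sea' → inner[conc_ppm >= 76] → 26
sample_id=9: site='river' → outer ELSE → 39
sample_id=10: site='lake' → outer ELSE → 39
sample_id=11: site='lake' → outer ELSE → 39
sample_id=12: site='well' → inner[ELSE] → 33
sample_id=13: site='sea' → inner[conc_ppm >= 76] → 26
sample_id=14: site='sea' → inner[conc_ppm >= 521] → 33
sample_id=15: site='river' → outer ELSE → 39

20, 39, 39, 26, 39, 39, 39, 33, 26, 33, 39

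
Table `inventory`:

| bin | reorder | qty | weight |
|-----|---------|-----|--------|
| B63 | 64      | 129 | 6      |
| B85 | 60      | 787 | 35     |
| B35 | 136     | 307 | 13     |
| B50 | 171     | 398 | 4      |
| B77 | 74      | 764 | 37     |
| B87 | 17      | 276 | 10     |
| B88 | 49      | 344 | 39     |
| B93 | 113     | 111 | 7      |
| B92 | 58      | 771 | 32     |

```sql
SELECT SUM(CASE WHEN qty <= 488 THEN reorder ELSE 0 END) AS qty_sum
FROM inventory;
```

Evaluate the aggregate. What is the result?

550

bin=B63: ✓ → 64
bin=B85: ✗
bin=B35: ✓ → 136
bin=B50: ✓ → 171
bin=B77: ✗
bin=B87: ✓ → 17
bin=B88: ✓ → 49
bin=B93: ✓ → 113
bin=B92: ✗
qty_sum = 64 + 136 + 171 + 17 + 49 + 113 = 550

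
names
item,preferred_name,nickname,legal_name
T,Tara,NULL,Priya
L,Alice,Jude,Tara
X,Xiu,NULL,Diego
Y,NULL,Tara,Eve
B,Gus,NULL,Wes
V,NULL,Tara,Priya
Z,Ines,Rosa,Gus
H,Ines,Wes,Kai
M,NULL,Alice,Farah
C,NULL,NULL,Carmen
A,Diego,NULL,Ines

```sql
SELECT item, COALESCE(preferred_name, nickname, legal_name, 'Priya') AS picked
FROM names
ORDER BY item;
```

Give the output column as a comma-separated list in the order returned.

item=A: preferred_name=Diego → Diego
item=B: preferred_name=Gus → Gus
item=C: preferred_name=NULL, nickname=NULL, legal_name=Carmen → Carmen
item=H: preferred_name=Ines → Ines
item=L: preferred_name=Alice → Alice
item=M: preferred_name=NULL, nickname=Alice → Alice
item=T: preferred_name=Tara → Tara
item=V: preferred_name=NULL, nickname=Tara → Tara
item=X: preferred_name=Xiu → Xiu
item=Y: preferred_name=NULL, nickname=Tara → Tara
item=Z: preferred_name=Ines → Ines

Diego, Gus, Carmen, Ines, Alice, Alice, Tara, Tara, Xiu, Tara, Ines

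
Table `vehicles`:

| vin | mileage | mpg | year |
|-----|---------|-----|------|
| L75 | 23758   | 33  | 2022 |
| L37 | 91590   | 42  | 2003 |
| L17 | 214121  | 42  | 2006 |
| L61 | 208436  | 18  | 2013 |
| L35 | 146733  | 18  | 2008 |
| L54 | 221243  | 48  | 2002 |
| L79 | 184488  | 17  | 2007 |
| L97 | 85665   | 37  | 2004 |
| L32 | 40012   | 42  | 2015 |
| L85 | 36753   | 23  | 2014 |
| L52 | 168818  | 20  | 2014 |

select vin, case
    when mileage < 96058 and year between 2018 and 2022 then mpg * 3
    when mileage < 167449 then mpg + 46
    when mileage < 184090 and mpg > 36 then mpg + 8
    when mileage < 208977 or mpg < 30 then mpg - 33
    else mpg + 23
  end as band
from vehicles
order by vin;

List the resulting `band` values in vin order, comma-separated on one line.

65, 88, 64, 88, -13, 71, -15, 99, -16, 69, 83

vin=L17: ELSE → 65
vin=L32: mileage < 167449 → 88
vin=L35: mileage < 167449 → 64
vin=L37: mileage < 167449 → 88
vin=L52: mileage < 208977 or mpg < 30 → -13
vin=L54: ELSE → 71
vin=L61: mileage < 208977 or mpg < 30 → -15
vin=L75: mileage < 96058 and year between 2018 and 2022 → 99
vin=L79: mileage < 208977 or mpg < 30 → -16
vin=L85: mileage < 167449 → 69
vin=L97: mileage < 167449 → 83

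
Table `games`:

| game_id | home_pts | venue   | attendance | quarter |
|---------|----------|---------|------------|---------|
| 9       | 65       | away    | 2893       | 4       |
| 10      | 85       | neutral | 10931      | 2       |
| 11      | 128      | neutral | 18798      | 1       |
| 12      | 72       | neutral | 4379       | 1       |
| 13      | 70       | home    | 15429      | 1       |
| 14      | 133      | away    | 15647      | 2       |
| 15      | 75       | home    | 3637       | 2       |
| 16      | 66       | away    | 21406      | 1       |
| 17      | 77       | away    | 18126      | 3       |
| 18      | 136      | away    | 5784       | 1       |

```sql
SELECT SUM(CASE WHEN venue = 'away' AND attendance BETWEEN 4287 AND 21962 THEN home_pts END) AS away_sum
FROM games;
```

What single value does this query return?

412

game_id=9: ✗
game_id=10: ✗
game_id=11: ✗
game_id=12: ✗
game_id=13: ✗
game_id=14: ✓ → 133
game_id=15: ✗
game_id=16: ✓ → 66
game_id=17: ✓ → 77
game_id=18: ✓ → 136
away_sum = 133 + 66 + 77 + 136 = 412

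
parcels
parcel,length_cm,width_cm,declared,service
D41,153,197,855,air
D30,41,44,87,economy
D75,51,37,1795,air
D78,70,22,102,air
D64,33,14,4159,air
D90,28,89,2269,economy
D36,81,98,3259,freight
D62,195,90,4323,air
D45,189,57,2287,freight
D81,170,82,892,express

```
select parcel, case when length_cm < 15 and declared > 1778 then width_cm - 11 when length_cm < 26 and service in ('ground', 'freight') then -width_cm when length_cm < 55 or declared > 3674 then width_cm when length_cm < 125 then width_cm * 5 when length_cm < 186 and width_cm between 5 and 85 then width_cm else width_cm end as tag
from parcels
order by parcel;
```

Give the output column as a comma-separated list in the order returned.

44, 490, 197, 57, 90, 14, 37, 110, 82, 89

parcel=D30: length_cm < 55 or declared > 3674 → 44
parcel=D36: length_cm < 125 → 490
parcel=D41: ELSE → 197
parcel=D45: ELSE → 57
parcel=D62: length_cm < 55 or declared > 3674 → 90
parcel=D64: length_cm < 55 or declared > 3674 → 14
parcel=D75: length_cm < 55 or declared > 3674 → 37
parcel=D78: length_cm < 125 → 110
parcel=D81: length_cm < 186 and width_cm between 5 and 85 → 82
parcel=D90: length_cm < 55 or declared > 3674 → 89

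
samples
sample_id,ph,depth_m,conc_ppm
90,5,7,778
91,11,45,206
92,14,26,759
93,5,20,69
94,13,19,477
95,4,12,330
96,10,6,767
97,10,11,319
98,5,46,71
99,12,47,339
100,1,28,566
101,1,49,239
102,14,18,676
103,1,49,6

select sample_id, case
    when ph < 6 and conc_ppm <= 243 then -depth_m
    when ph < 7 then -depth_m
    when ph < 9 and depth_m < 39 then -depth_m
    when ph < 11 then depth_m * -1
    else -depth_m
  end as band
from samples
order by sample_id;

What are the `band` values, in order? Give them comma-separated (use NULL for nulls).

sample_id=90: ph < 7 → -7
sample_id=91: ELSE → -45
sample_id=92: ELSE → -26
sample_id=93: ph < 6 and conc_ppm <= 243 → -20
sample_id=94: ELSE → -19
sample_id=95: ph < 7 → -12
sample_id=96: ph < 11 → -6
sample_id=97: ph < 11 → -11
sample_id=98: ph < 6 and conc_ppm <= 243 → -46
sample_id=99: ELSE → -47
sample_id=100: ph < 7 → -28
sample_id=101: ph < 6 and conc_ppm <= 243 → -49
sample_id=102: ELSE → -18
sample_id=103: ph < 6 and conc_ppm <= 243 → -49

-7, -45, -26, -20, -19, -12, -6, -11, -46, -47, -28, -49, -18, -49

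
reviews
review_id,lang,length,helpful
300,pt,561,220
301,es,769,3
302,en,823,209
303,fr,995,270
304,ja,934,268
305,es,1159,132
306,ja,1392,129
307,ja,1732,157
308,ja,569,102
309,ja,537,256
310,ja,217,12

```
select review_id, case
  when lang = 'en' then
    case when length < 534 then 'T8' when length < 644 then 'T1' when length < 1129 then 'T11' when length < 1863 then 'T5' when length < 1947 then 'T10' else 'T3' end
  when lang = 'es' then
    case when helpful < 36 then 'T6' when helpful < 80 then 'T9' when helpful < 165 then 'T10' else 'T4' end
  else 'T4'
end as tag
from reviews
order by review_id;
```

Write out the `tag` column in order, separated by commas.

T4, T6, T11, T4, T4, T10, T4, T4, T4, T4, T4

review_id=300: lang='pt' → outer ELSE → T4
review_id=301: lang='es' → inner[helpful < 36] → T6
review_id=302: lang='en' → inner[length < 1129] → T11
review_id=303: lang='fr' → outer ELSE → T4
review_id=304: lang='ja' → outer ELSE → T4
review_id=305: lang='es' → inner[helpful < 165] → T10
review_id=306: lang='ja' → outer ELSE → T4
review_id=307: lang='ja' → outer ELSE → T4
review_id=308: lang='ja' → outer ELSE → T4
review_id=309: lang='ja' → outer ELSE → T4
review_id=310: lang='ja' → outer ELSE → T4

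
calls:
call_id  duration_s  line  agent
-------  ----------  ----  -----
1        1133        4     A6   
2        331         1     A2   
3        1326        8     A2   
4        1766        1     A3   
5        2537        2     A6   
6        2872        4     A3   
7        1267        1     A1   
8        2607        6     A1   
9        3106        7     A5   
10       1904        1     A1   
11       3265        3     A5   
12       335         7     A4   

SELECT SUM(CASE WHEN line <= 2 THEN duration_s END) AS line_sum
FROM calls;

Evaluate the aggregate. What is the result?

call_id=1: ✗
call_id=2: ✓ → 331
call_id=3: ✗
call_id=4: ✓ → 1766
call_id=5: ✓ → 2537
call_id=6: ✗
call_id=7: ✓ → 1267
call_id=8: ✗
call_id=9: ✗
call_id=10: ✓ → 1904
call_id=11: ✗
call_id=12: ✗
line_sum = 331 + 1766 + 2537 + 1267 + 1904 = 7805

7805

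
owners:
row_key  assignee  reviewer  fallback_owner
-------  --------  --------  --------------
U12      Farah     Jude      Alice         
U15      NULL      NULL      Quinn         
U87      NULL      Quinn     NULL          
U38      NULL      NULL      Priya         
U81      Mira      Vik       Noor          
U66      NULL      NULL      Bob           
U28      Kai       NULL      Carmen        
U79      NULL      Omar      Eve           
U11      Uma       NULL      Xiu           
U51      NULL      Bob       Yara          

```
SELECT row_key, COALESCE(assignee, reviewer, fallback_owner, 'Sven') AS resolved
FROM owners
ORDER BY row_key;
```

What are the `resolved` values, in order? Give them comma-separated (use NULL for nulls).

row_key=U11: assignee=Uma → Uma
row_key=U12: assignee=Farah → Farah
row_key=U15: assignee=NULL, reviewer=NULL, fallback_owner=Quinn → Quinn
row_key=U28: assignee=Kai → Kai
row_key=U38: assignee=NULL, reviewer=NULL, fallback_owner=Priya → Priya
row_key=U51: assignee=NULL, reviewer=Bob → Bob
row_key=U66: assignee=NULL, reviewer=NULL, fallback_owner=Bob → Bob
row_key=U79: assignee=NULL, reviewer=Omar → Omar
row_key=U81: assignee=Mira → Mira
row_key=U87: assignee=NULL, reviewer=Quinn → Quinn

Uma, Farah, Quinn, Kai, Priya, Bob, Bob, Omar, Mira, Quinn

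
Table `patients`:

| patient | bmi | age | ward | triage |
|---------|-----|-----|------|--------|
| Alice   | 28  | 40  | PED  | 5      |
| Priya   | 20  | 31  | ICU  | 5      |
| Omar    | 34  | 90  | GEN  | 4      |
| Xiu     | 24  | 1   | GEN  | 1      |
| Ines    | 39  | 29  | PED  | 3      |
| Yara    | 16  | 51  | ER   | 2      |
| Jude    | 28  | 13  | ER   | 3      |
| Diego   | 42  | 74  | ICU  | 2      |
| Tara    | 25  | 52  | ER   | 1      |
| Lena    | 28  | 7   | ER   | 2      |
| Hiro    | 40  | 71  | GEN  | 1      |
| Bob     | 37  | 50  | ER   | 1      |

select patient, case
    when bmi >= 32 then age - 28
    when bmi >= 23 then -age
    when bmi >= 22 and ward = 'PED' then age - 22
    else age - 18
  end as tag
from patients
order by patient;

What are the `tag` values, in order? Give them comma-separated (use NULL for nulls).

patient=Alice: bmi >= 23 → -40
patient=Bob: bmi >= 32 → 22
patient=Diego: bmi >= 32 → 46
patient=Hiro: bmi >= 32 → 43
patient=Ines: bmi >= 32 → 1
patient=Jude: bmi >= 23 → -13
patient=Lena: bmi >= 23 → -7
patient=Omar: bmi >= 32 → 62
patient=Priya: ELSE → 13
patient=Tara: bmi >= 23 → -52
patient=Xiu: bmi >= 23 → -1
patient=Yara: ELSE → 33

-40, 22, 46, 43, 1, -13, -7, 62, 13, -52, -1, 33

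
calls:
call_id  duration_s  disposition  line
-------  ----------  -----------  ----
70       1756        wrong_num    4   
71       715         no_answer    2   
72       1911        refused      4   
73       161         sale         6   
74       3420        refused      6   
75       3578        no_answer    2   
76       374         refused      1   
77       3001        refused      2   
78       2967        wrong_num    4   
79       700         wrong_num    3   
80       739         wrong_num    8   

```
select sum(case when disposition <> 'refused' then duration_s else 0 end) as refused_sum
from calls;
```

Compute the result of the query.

call_id=70: ✓ → 1756
call_id=71: ✓ → 715
call_id=72: ✗
call_id=73: ✓ → 161
call_id=74: ✗
call_id=75: ✓ → 3578
call_id=76: ✗
call_id=77: ✗
call_id=78: ✓ → 2967
call_id=79: ✓ → 700
call_id=80: ✓ → 739
refused_sum = 1756 + 715 + 161 + 3578 + 2967 + 700 + 739 = 10616

10616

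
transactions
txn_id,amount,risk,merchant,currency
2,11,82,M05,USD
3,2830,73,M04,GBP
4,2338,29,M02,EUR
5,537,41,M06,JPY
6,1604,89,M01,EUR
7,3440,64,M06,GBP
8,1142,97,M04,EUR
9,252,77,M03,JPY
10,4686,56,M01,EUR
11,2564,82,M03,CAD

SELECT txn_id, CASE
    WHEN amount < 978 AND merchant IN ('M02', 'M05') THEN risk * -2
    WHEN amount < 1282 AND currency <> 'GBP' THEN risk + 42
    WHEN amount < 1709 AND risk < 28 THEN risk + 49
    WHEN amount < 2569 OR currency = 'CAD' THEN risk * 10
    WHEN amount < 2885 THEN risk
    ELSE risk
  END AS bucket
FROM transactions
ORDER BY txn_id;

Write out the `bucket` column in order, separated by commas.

-164, 73, 290, 83, 890, 64, 139, 119, 56, 820

txn_id=2: amount < 978 AND merchant IN ('M02', 'M05') → -164
txn_id=3: amount < 2885 → 73
txn_id=4: amount < 2569 OR currency = 'CAD' → 290
txn_id=5: amount < 1282 AND currency <> 'GBP' → 83
txn_id=6: amount < 2569 OR currency = 'CAD' → 890
txn_id=7: ELSE → 64
txn_id=8: amount < 1282 AND currency <> 'GBP' → 139
txn_id=9: amount < 1282 AND currency <> 'GBP' → 119
txn_id=10: ELSE → 56
txn_id=11: amount < 2569 OR currency = 'CAD' → 820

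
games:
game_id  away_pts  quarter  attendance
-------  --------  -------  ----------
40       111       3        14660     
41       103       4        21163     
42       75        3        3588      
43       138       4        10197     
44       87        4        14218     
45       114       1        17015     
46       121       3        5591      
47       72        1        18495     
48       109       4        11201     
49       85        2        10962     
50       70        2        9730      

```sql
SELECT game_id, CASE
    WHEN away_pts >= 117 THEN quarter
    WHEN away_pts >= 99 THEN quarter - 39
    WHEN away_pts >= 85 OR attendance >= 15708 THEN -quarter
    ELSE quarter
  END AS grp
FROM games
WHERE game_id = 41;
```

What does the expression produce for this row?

-35

game_id = 41: away_pts=103, quarter=4, attendance=21163.
away_pts >= 117 → false
away_pts >= 99 → true → -35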